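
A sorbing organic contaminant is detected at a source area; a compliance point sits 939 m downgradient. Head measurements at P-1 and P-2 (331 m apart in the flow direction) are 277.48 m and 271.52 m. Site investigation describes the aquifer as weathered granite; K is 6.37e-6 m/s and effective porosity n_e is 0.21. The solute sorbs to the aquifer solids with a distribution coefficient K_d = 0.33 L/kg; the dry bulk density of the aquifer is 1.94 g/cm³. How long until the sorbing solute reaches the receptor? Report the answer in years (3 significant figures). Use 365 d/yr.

Hydraulic gradient i = (277.48 − 271.52) / 331 = 5.96 / 331 = 0.01801
K = 6.37e-6 m/s × 86400 s/d = 0.5504 m/d
Darcy flux q = K·i = 0.5504 × 0.01801 = 0.009910 m/d
v_s = q/n_e = 0.009910/0.21 = 0.04719 m/d
Retardation R = 1 + ρ_b·K_d/n = 1 + 1.94×0.33/0.21 = 4.049
Contaminant velocity v_c = v/R = 0.04719/4.049 = 0.01166 m/d
t = L/v_c = 939/0.01166 = 80560 d
   = 80560/365 = 221 yr

221 years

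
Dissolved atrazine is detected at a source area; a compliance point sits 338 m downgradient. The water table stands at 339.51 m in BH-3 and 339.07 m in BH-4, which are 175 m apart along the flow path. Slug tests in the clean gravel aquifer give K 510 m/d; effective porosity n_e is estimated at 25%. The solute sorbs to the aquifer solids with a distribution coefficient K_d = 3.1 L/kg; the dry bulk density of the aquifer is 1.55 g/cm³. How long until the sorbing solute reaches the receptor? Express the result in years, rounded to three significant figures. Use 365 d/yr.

Hydraulic gradient i = (339.51 − 339.07) / 175 = 0.44 / 175 = 0.002514
Specific discharge q = 510 × 0.002514 = 1.282 m/d
v = Ki/n = 510·0.002514/0.25 = 5.129 m/d
Retardation R = 1 + ρ_b·K_d/n = 1 + 1.55×3.1/0.25 = 20.22
Contaminant velocity v_c = v/R = 5.129/20.22 = 0.2537 m/d
t = L/v_c = 338/0.2537 = 1332 d
   = 1332/365 = 3.65 yr

3.65 years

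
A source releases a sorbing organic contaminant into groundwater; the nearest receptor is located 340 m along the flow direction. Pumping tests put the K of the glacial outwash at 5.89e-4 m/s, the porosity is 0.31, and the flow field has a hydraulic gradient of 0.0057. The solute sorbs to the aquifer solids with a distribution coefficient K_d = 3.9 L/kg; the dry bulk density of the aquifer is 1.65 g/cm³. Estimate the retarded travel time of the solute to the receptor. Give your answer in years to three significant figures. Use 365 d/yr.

K = 5.89e-4 m/s × 86400 s/d = 50.89 m/d
q = Ki = 50.89 × 0.0057 = 0.2901 m/d
v = Ki/n = 50.89·0.0057/0.31 = 0.9357 m/d
Retardation R = 1 + ρ_b·K_d/n = 1 + 1.65×3.9/0.31 = 21.76
Contaminant velocity v_c = v/R = 0.9357/21.76 = 0.04301 m/d
t = L/v_c = 340/0.04301 = 7906 d
   = 7906/365 = 21.7 yr

21.7 years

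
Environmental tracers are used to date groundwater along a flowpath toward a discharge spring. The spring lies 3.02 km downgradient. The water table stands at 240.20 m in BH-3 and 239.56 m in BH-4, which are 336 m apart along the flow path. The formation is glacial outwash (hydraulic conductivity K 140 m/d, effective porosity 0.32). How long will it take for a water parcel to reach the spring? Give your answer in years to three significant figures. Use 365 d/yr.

9.93 years

Hydraulic gradient i = (240.20 − 239.56) / 336 = 0.64 / 336 = 0.001905
Darcy flux q = K·i = 140 × 0.001905 = 0.2667 m/d
v = Ki/n = 140·0.001905/0.32 = 0.8333 m/d
L = 3.02 km = 3020 m
t = L / v = 3020 / 0.8333 = 3624 d
   = 3624 / 365 = 9.93 yr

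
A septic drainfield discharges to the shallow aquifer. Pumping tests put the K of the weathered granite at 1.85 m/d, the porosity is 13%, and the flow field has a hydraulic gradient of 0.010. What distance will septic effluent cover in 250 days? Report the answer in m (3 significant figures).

Specific discharge q = 1.85 × 0.010 = 0.01850 m/d
v_s = q/n_e = 0.01850/0.13 = 0.1423 m/d
L = v × T = 0.1423 × 250 = 35.58 m

35.6 m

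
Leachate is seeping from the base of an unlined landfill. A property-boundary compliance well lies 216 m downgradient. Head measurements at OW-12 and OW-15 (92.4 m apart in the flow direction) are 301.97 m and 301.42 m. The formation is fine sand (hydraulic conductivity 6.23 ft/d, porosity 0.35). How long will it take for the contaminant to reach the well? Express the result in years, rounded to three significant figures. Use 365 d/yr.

18.3 years

Hydraulic gradient i = (301.97 − 301.42) / 92.4 = 0.55 / 92.4 = 0.005952
K = 6.23 ft/d × 0.3048 = 1.899 m/d
Darcy flux q = K·i = 1.899 × 0.005952 = 0.01130 m/d
v = Ki/n = 1.899·0.005952/0.35 = 0.03229 m/d
t = L / v = 216 / 0.03229 = 6688 d
   = 6688 / 365 = 18.3 yr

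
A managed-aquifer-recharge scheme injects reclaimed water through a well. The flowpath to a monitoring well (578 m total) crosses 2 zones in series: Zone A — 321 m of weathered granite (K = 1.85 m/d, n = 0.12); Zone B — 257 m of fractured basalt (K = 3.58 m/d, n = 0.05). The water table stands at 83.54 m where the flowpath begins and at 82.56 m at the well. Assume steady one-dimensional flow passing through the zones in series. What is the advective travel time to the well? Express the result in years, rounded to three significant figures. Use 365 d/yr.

35.2 years

Total head drop ΔH = 83.54 − 82.56 = 0.98 m
Continuity: the same q passes through each zone, so ΔH = q·Σ(L_j/K_j) — the zones act as resistances in series.
Σ(L/K) = 321/1.85 + 257/3.58 = 173.5 + 71.79 = 245.3 d
q = ΔH / Σ(L/K) = 0.98 / 245.3 = 0.003995 m/d (same in every zone)
Zone A: v = q/n = 0.003995/0.12 = 0.03329 m/d → t_A = 321/0.03329 = 9642 d
Zone B: v = q/n = 0.003995/0.05 = 0.07990 m/d → t_B = 257/0.07990 = 3216 d
Total t = 9642 + 3216 = 12860 d
   = 12860 / 365 = 35.2 yr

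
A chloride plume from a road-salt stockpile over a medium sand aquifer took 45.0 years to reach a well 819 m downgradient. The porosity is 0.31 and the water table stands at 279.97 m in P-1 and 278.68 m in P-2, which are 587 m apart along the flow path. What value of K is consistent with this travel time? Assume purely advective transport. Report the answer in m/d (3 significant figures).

Hydraulic gradient i = (279.97 − 278.68) / 587 = 1.29 / 587 = 0.002198
t = 45.0 years = 16430 d
v = L / t = 819 / 16430 = 0.04986 m/d
K = v · n / i = 0.04986 × 0.31 / 0.002198 = 7.03 m/d

7.03 m/d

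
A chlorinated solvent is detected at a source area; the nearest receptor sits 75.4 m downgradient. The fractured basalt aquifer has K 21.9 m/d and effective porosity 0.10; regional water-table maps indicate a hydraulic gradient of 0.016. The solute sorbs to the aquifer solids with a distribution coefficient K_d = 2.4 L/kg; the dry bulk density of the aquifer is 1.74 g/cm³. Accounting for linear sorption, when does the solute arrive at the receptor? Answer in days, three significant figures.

q = Ki = 21.9 × 0.016 = 0.3504 m/d
Average linear velocity = 0.3504 / 0.10 = 3.504 m/d
Retardation R = 1 + ρ_b·K_d/n = 1 + 1.74×2.4/0.10 = 42.76
Contaminant velocity v_c = v/R = 3.504/42.76 = 0.08195 m/d
t = L/v_c = 75.4/0.08195 = 920.1 d

920 days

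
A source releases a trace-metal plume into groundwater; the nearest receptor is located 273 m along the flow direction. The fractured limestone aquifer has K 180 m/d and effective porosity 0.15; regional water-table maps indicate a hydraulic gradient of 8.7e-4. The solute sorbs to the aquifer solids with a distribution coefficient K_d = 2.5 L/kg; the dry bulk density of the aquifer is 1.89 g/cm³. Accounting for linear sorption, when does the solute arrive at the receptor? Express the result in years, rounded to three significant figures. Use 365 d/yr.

23.3 years

q = Ki = 180 × 8.7e-4 = 0.1566 m/d
v_s = q/n_e = 0.1566/0.15 = 1.044 m/d
Retardation R = 1 + ρ_b·K_d/n = 1 + 1.89×2.5/0.15 = 32.50
Contaminant velocity v_c = v/R = 1.044/32.50 = 0.03212 m/d
t = L/v_c = 273/0.03212 = 8499 d
   = 8499/365 = 23.3 yr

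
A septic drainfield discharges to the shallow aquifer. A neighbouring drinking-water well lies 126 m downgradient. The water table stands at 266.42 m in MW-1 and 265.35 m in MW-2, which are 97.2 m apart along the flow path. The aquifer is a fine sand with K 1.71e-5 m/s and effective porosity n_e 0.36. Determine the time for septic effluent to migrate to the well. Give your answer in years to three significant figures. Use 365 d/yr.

7.64 years

Hydraulic gradient i = (266.42 − 265.35) / 97.2 = 1.07 / 97.2 = 0.01101
K = 1.71e-5 m/s × 86400 s/d = 1.477 m/d
Specific discharge q = 1.477 × 0.01101 = 0.01626 m/d
Average linear velocity = 0.01626 / 0.36 = 0.04518 m/d
t = L / v = 126 / 0.04518 = 2789 d
   = 2789 / 365 = 7.64 yr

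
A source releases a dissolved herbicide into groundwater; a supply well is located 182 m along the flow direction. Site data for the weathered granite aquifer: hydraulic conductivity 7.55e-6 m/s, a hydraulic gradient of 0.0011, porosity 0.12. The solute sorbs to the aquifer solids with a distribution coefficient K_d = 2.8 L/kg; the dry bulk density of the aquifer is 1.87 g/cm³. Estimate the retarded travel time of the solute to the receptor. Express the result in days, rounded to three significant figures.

1.36e6 days

K = 7.55e-6 m/s × 86400 s/d = 0.6523 m/d
q = Ki = 0.6523 × 0.0011 = 7.176e-4 m/d
Average linear velocity = 7.176e-4 / 0.12 = 0.005980 m/d
Retardation R = 1 + ρ_b·K_d/n = 1 + 1.87×2.8/0.12 = 44.63
Contaminant velocity v_c = v/R = 0.005980/44.63 = 1.340e-4 m/d
t = L/v_c = 182/1.340e-4 = 1.358e6 d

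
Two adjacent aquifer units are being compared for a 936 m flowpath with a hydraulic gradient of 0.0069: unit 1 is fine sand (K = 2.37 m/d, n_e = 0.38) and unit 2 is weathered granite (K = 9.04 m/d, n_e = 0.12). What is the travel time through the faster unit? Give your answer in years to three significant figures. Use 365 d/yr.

Unit 1 (fine sand): v = 2.37×0.0069/0.38 = 0.04303 m/d, t = 936/0.04303 = 21750 d
Unit 2 (weathered granite): v = 9.04×0.0069/0.12 = 0.5198 m/d, t = 936/0.5198 = 1801 d
Faster: 1801 d / 365 = 4.93 yr

4.93 years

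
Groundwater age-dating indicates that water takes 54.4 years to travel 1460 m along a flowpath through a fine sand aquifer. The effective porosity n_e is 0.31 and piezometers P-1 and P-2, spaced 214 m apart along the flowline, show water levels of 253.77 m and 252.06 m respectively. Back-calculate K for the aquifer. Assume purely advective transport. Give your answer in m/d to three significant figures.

2.85 m/d

Hydraulic gradient i = (253.77 − 252.06) / 214 = 1.71 / 214 = 0.007991
t = 54.4 years = 19860 d
v = L / t = 1460 / 19860 = 0.07353 m/d
K = v · n / i = 0.07353 × 0.31 / 0.007991 = 2.85 m/d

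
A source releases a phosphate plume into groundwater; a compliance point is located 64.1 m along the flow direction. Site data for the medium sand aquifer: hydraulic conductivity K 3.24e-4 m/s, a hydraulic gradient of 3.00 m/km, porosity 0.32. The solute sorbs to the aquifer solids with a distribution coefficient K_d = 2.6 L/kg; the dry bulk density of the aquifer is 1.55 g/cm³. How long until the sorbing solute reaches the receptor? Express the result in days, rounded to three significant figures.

K = 3.24e-4 m/s × 86400 s/d = 27.99 m/d
Specific discharge q = 27.99 × 0.0030 = 0.08398 m/d
Seepage velocity v = q / n = 0.08398 / 0.32 = 0.2624 m/d
Retardation R = 1 + ρ_b·K_d/n = 1 + 1.55×2.6/0.32 = 13.59
Contaminant velocity v_c = v/R = 0.2624/13.59 = 0.01931 m/d
t = L/v_c = 64.1/0.01931 = 3320 d

3320 days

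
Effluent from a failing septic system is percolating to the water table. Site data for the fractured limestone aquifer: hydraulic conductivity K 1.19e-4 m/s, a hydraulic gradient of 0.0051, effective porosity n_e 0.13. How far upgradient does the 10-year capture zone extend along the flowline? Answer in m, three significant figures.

1470 m

K = 1.19e-4 m/s × 86400 s/d = 10.28 m/d
q = Ki = 10.28 × 0.0051 = 0.05244 m/d
Average linear velocity = 0.05244 / 0.13 = 0.4034 m/d
T = 10 yr × 365 = 3650 d
L = v × T = 0.4034 × 3650 = 1472 m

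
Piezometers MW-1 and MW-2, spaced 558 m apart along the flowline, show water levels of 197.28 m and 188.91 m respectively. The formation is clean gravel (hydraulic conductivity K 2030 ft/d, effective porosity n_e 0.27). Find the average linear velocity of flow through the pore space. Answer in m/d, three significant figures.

Hydraulic gradient i = (197.28 − 188.91) / 558 = 8.37 / 558 = 0.01500
K = 2030 ft/d × 0.3048 = 618.7 m/d
Darcy flux q = K·i = 618.7 × 0.01500 = 9.281 m/d
v_s = q/n_e = 9.281/0.27 = 34.37 m/d

34.4 m/d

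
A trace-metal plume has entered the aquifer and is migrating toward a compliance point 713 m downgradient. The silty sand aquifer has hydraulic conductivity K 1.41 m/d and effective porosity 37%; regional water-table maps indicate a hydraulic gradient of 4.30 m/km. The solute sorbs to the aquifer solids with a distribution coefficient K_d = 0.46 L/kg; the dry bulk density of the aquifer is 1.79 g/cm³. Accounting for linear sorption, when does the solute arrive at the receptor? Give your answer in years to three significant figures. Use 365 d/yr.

Specific discharge q = 1.41 × 0.0043 = 0.006063 m/d
Seepage velocity v = q / n = 0.006063 / 0.37 = 0.01639 m/d
Retardation R = 1 + ρ_b·K_d/n = 1 + 1.79×0.46/0.37 = 3.225
Contaminant velocity v_c = v/R = 0.01639/3.225 = 0.005080 m/d
t = L/v_c = 713/0.005080 = 140300 d
   = 140300/365 = 384 yr

384 years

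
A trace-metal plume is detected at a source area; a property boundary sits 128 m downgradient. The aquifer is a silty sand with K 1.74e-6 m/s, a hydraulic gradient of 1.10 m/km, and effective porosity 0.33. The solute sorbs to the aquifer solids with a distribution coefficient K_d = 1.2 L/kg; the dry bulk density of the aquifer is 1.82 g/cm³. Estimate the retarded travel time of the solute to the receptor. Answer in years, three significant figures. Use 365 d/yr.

5330 years

K = 1.74e-6 m/s × 86400 s/d = 0.1503 m/d
q = Ki = 0.1503 × 0.0011 = 1.654e-4 m/d
Seepage velocity v = q / n = 1.654e-4 / 0.33 = 5.011e-4 m/d
Retardation R = 1 + ρ_b·K_d/n = 1 + 1.82×1.2/0.33 = 7.618
Contaminant velocity v_c = v/R = 5.011e-4/7.618 = 6.578e-5 m/d
t = L/v_c = 128/6.578e-5 = 1.946e6 d
   = 1.946e6/365 = 5330 yr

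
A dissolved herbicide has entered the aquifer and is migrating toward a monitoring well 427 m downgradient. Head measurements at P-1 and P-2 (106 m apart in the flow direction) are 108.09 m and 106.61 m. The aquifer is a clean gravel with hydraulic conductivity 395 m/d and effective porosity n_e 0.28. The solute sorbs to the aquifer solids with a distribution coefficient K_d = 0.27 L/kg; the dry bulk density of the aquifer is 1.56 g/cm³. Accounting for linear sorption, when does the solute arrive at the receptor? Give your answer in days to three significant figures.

Hydraulic gradient i = (108.09 − 106.61) / 106 = 1.48 / 106 = 0.01396
Specific discharge q = 395 × 0.01396 = 5.515 m/d
v_s = q/n_e = 5.515/0.28 = 19.70 m/d
Retardation R = 1 + ρ_b·K_d/n = 1 + 1.56×0.27/0.28 = 2.504
Contaminant velocity v_c = v/R = 19.70/2.504 = 7.865 m/d
t = L/v_c = 427/7.865 = 54.29 d

54.3 days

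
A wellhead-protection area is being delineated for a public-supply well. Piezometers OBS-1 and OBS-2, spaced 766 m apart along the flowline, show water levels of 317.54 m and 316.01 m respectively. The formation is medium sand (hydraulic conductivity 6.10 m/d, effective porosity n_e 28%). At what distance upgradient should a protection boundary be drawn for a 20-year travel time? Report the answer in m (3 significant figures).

318 m

Hydraulic gradient i = (317.54 − 316.01) / 766 = 1.53 / 766 = 0.001997
q = Ki = 6.10 × 0.001997 = 0.01218 m/d
Average linear velocity = 0.01218 / 0.28 = 0.04351 m/d
T = 20 yr × 365 = 7300 d
L = v × T = 0.04351 × 7300 = 317.7 m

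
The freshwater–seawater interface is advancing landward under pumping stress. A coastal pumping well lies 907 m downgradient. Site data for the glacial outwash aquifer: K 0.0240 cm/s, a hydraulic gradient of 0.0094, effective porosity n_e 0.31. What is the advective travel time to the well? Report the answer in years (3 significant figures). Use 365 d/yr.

K = 0.0240 cm/s × 864 = 20.74 m/d
Darcy flux q = K·i = 20.74 × 0.0094 = 0.1949 m/d
Average linear velocity = 0.1949 / 0.31 = 0.6288 m/d
t = L / v = 907 / 0.6288 = 1443 d
   = 1443 / 365 = 3.95 yr

3.95 years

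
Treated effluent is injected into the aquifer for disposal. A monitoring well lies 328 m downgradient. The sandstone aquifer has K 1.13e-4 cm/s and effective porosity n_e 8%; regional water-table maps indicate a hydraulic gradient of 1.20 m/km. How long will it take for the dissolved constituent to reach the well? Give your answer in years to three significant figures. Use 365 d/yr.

614 years

K = 1.13e-4 cm/s × 864 = 0.09763 m/d
Specific discharge q = 0.09763 × 0.0012 = 1.172e-4 m/d
v = Ki/n = 0.09763·0.0012/0.08 = 0.001464 m/d
t = L / v = 328 / 0.001464 = 224000 d
   = 224000 / 365 = 614 yr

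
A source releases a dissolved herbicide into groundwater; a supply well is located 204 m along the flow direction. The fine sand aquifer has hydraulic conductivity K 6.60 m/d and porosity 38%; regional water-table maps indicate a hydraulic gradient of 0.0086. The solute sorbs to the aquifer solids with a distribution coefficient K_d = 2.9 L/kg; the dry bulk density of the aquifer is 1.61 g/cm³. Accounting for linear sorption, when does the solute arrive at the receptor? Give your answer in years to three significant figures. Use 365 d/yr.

q = Ki = 6.60 × 0.0086 = 0.05676 m/d
v_s = q/n_e = 0.05676/0.38 = 0.1494 m/d
Retardation R = 1 + ρ_b·K_d/n = 1 + 1.61×2.9/0.38 = 13.29
Contaminant velocity v_c = v/R = 0.1494/13.29 = 0.01124 m/d
t = L/v_c = 204/0.01124 = 18150 d
   = 18150/365 = 49.7 yr

49.7 years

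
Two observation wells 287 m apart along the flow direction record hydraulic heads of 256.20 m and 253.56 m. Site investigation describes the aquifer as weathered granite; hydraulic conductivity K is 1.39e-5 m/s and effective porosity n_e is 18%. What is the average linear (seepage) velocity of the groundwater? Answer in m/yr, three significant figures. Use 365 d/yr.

Hydraulic gradient i = (256.20 − 253.56) / 287 = 2.64 / 287 = 0.009199
K = 1.39e-5 m/s × 86400 s/d = 1.201 m/d
q = Ki = 1.201 × 0.009199 = 0.01105 m/d
v = Ki/n = 1.201·0.009199/0.18 = 0.06137 m/d
   = 0.06137 × 365 = 22.4 m/yr

22.4 m/yr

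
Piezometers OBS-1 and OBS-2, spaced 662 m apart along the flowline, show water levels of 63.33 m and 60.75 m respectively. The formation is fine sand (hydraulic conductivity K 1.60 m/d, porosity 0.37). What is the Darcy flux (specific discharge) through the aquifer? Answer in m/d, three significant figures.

Hydraulic gradient i = (63.33 − 60.75) / 662 = 2.58 / 662 = 0.003897
Specific discharge q = 1.60 × 0.003897 = 0.006236 m/d

0.00624 m/d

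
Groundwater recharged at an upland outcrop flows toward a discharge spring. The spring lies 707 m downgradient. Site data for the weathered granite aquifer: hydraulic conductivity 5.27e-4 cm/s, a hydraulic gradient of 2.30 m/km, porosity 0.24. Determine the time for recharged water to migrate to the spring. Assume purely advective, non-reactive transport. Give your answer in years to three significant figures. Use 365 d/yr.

444 years

K = 5.27e-4 cm/s × 864 = 0.4553 m/d
Specific discharge q = 0.4553 × 0.0023 = 0.001047 m/d
Average linear velocity = 0.001047 / 0.24 = 0.004364 m/d
t = L / v = 707 / 0.004364 = 162000 d
   = 162000 / 365 = 444 yr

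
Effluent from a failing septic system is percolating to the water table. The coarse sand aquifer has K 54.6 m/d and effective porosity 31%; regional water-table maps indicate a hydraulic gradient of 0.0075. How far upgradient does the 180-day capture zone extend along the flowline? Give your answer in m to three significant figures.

Specific discharge q = 54.6 × 0.0075 = 0.4095 m/d
v_s = q/n_e = 0.4095/0.31 = 1.321 m/d
L = v × T = 1.321 × 180 = 237.8 m

238 m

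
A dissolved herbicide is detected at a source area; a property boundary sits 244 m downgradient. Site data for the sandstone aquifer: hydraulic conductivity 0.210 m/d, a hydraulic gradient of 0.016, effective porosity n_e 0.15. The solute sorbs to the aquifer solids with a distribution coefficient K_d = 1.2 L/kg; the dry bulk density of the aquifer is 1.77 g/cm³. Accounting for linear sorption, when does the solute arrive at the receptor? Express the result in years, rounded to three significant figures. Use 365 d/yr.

Darcy flux q = K·i = 0.210 × 0.016 = 0.003360 m/d
v = Ki/n = 0.210·0.016/0.15 = 0.02240 m/d
Retardation R = 1 + ρ_b·K_d/n = 1 + 1.77×1.2/0.15 = 15.16
Contaminant velocity v_c = v/R = 0.02240/15.16 = 0.001478 m/d
t = L/v_c = 244/0.001478 = 165100 d
   = 165100/365 = 452 yr

452 years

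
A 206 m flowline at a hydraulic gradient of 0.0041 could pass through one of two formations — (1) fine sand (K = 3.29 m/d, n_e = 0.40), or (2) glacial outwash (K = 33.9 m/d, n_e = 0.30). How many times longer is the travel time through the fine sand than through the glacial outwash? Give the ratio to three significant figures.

Unit 1 (fine sand): v = 3.29×0.0041/0.40 = 0.03372 m/d, t = 206/0.03372 = 6109 d
Unit 2 (glacial outwash): v = 33.9×0.0041/0.30 = 0.4633 m/d, t = 206/0.4633 = 444.6 d
t(fine sand) / t(glacial outwash) = 6109/444.6 = 13.7

13.7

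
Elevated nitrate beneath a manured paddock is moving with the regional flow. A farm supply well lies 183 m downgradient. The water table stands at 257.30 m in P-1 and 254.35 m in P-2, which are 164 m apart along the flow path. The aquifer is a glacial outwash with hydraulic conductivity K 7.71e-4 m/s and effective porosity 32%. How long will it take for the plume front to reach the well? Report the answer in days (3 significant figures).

Hydraulic gradient i = (257.30 − 254.35) / 164 = 2.95 / 164 = 0.01799
K = 7.71e-4 m/s × 86400 s/d = 66.61 m/d
Specific discharge q = 66.61 × 0.01799 = 1.198 m/d
Seepage velocity v = q / n = 1.198 / 0.32 = 3.745 m/d
t = L / v = 183 / 3.745 = 48.87 d

48.9 days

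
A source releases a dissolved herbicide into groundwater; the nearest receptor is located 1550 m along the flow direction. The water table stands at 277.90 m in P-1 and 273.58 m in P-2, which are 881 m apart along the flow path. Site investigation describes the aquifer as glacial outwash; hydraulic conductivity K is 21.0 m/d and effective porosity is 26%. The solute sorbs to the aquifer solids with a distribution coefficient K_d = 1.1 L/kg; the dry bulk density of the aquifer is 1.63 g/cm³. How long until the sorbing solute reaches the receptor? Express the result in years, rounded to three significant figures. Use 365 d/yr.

84.7 years

Hydraulic gradient i = (277.90 − 273.58) / 881 = 4.32 / 881 = 0.004904
Darcy flux q = K·i = 21.0 × 0.004904 = 0.1030 m/d
Average linear velocity = 0.1030 / 0.26 = 0.3961 m/d
Retardation R = 1 + ρ_b·K_d/n = 1 + 1.63×1.1/0.26 = 7.896
Contaminant velocity v_c = v/R = 0.3961/7.896 = 0.05016 m/d
t = L/v_c = 1550/0.05016 = 30900 d
   = 30900/365 = 84.7 yr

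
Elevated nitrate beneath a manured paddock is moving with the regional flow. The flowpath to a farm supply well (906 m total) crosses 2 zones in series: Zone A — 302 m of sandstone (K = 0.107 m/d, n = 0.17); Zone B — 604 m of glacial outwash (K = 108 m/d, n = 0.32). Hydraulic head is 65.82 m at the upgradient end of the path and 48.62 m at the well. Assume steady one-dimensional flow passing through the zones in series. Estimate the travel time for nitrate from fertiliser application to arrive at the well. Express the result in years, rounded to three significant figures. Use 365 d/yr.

Total head drop ΔH = 65.82 − 48.62 = 17.20 m
Steady 1-D flow in series ⇒ the Darcy flux q is identical in every zone and the zone head losses add (resistances L/K in series).
Σ(L/K) = 302/0.107 + 604/108 = 2822 + 5.593 = 2828 d
q = ΔH / Σ(L/K) = 17.20 / 2828 = 0.006082 m/d (same in every zone)
Zone A: v = q/n = 0.006082/0.17 = 0.03578 m/d → t_A = 302/0.03578 = 8441 d
Zone B: v = q/n = 0.006082/0.32 = 0.01901 m/d → t_B = 604/0.01901 = 31780 d
Total t = 8441 + 31780 = 40220 d
   = 40220 / 365 = 110 yr

110 years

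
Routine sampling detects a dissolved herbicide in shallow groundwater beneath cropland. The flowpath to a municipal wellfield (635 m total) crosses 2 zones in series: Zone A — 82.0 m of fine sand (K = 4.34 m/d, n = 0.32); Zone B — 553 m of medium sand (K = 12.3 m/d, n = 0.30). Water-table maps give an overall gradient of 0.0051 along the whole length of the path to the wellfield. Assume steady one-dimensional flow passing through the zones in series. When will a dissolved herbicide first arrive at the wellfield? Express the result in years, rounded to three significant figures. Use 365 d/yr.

10.4 years

Steady 1-D flow in series ⇒ the Darcy flux q is identical in every zone and the zone head losses add (resistances L/K in series).
Σ(L/K) = 82.0/4.34 + 553/12.3 = 18.89 + 44.96 = 63.85 d
K_eq = L_total / Σ(L/K) = 635 / 63.85 = 9.945 m/d
q = K_eq · i = 9.945 × 0.0051 = 0.05072 m/d (same in every zone)
Zone A: v = q/n = 0.05072/0.32 = 0.1585 m/d → t_A = 82.0/0.1585 = 517.4 d
Zone B: v = q/n = 0.05072/0.30 = 0.1691 m/d → t_B = 553/0.1691 = 3271 d
Total t = 517.4 + 3271 = 3788 d
   = 3788 / 365 = 10.4 yr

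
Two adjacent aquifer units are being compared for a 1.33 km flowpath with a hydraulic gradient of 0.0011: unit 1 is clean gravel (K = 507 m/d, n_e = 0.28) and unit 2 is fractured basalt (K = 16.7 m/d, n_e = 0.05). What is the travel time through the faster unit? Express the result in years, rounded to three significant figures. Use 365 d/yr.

1.83 years

Unit 1 (clean gravel): v = 507×0.0011/0.28 = 1.992 m/d, t = 1330/1.992 = 667.7 d
Unit 2 (fractured basalt): v = 16.7×0.0011/0.05 = 0.3674 m/d, t = 1330/0.3674 = 3620 d
Faster: 667.7 d / 365 = 1.83 yr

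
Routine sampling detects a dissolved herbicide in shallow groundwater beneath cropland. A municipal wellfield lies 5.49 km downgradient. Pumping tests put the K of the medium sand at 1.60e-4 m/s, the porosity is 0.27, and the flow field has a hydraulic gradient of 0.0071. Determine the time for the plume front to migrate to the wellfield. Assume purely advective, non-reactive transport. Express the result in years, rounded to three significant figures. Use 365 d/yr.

41.4 years

K = 1.60e-4 m/s × 86400 s/d = 13.82 m/d
Darcy flux q = K·i = 13.82 × 0.0071 = 0.09815 m/d
Average linear velocity = 0.09815 / 0.27 = 0.3635 m/d
L = 5.49 km = 5490 m
t = L / v = 5490 / 0.3635 = 15100 d
   = 15100 / 365 = 41.4 yr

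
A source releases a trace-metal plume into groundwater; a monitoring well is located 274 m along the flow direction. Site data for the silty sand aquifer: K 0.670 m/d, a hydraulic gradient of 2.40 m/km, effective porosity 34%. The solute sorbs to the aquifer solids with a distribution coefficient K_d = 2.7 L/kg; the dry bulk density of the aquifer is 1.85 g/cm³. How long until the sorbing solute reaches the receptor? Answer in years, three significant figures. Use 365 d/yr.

2490 years

q = Ki = 0.670 × 0.0024 = 0.001608 m/d
v_s = q/n_e = 0.001608/0.34 = 0.004729 m/d
Retardation R = 1 + ρ_b·K_d/n = 1 + 1.85×2.7/0.34 = 15.69
Contaminant velocity v_c = v/R = 0.004729/15.69 = 3.014e-4 m/d
t = L/v_c = 274/3.014e-4 = 909100 d
   = 909100/365 = 2490 yr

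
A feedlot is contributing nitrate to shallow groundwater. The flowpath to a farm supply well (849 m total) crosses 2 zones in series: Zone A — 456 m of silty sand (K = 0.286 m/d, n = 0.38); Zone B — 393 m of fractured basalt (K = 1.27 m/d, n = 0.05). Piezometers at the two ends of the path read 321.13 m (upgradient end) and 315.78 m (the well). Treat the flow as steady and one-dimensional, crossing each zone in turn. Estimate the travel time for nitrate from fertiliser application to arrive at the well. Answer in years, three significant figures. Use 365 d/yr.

188 years

Total head drop ΔH = 321.13 − 315.78 = 5.35 m
Continuity: the same q passes through each zone, so ΔH = q·Σ(L_j/K_j) — the zones act as resistances in series.
Σ(L/K) = 456/0.286 + 393/1.27 = 1594 + 309.4 = 1904 d
q = ΔH / Σ(L/K) = 5.35 / 1904 = 0.002810 m/d (same in every zone)
Zone A: v = q/n = 0.002810/0.38 = 0.007395 m/d → t_A = 456/0.007395 = 61660 d
Zone B: v = q/n = 0.002810/0.05 = 0.05620 m/d → t_B = 393/0.05620 = 6993 d
Total t = 61660 + 6993 = 68660 d
   = 68660 / 365 = 188 yr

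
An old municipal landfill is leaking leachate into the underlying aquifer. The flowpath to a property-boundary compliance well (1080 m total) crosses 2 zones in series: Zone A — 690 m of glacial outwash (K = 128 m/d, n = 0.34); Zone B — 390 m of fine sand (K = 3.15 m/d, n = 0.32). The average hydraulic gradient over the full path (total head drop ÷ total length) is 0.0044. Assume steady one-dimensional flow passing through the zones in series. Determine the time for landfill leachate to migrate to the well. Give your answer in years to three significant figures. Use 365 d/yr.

26.8 years

Steady 1-D flow in series ⇒ the Darcy flux q is identical in every zone and the zone head losses add (resistances L/K in series).
Σ(L/K) = 690/128 + 390/3.15 = 5.391 + 123.8 = 129.2 d
K_eq = L_total / Σ(L/K) = 1080 / 129.2 = 8.359 m/d
q = K_eq · i = 8.359 × 0.0044 = 0.03678 m/d (same in every zone)
Zone A: v = q/n = 0.03678/0.34 = 0.1082 m/d → t_A = 690/0.1082 = 6378 d
Zone B: v = q/n = 0.03678/0.32 = 0.1149 m/d → t_B = 390/0.1149 = 3393 d
Total t = 6378 + 3393 = 9772 d
   = 9772 / 365 = 26.8 yr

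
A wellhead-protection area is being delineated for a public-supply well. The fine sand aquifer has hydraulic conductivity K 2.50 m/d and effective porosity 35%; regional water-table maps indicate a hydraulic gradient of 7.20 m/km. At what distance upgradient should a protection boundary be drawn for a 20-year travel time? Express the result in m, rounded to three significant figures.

375 m

Darcy flux q = K·i = 2.50 × 0.0072 = 0.01800 m/d
Average linear velocity = 0.01800 / 0.35 = 0.05143 m/d
T = 20 yr × 365 = 7300 d
L = v × T = 0.05143 × 7300 = 375.4 m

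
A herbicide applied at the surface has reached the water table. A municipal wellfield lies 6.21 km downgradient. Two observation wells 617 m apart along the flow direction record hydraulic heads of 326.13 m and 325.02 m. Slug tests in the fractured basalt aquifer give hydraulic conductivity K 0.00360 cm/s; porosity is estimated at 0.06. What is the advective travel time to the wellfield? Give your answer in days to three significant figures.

Hydraulic gradient i = (326.13 − 325.02) / 617 = 1.11 / 617 = 0.001799
K = 0.00360 cm/s × 864 = 3.110 m/d
q = Ki = 3.110 × 0.001799 = 0.005596 m/d
v = Ki/n = 3.110·0.001799/0.06 = 0.09326 m/d
L = 6.21 km = 6210 m
t = L / v = 6210 / 0.09326 = 66590 d

66600 days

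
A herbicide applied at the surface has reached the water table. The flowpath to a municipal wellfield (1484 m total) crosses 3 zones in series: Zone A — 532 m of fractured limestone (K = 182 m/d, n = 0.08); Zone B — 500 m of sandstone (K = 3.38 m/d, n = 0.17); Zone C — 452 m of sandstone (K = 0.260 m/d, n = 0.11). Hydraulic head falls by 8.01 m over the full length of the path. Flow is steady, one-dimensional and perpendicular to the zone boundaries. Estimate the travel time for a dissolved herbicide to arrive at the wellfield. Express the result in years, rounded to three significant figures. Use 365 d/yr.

115 years

Continuity: the same q passes through each zone, so ΔH = q·Σ(L_j/K_j) — the zones act as resistances in series.
Σ(L/K) = 532/182 + 500/3.38 + 452/0.260 = 2.923 + 147.9 + 1738 = 1889 d
q = ΔH / Σ(L/K) = 8.01 / 1889 = 0.004240 m/d (same in every zone)
Zone A: v = q/n = 0.004240/0.08 = 0.05300 m/d → t_A = 532/0.05300 = 10040 d
Zone B: v = q/n = 0.004240/0.17 = 0.02494 m/d → t_B = 500/0.02494 = 20050 d
Zone C: v = q/n = 0.004240/0.11 = 0.03854 m/d → t_C = 452/0.03854 = 11730 d
Total t = 10040 + 20050 + 11730 = 41810 d
   = 41810 / 365 = 115 yr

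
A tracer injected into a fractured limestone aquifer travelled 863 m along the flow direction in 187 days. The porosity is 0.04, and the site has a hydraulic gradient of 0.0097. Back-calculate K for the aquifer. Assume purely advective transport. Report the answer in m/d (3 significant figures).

19.0 m/d

v = L / t = 863 / 187 = 4.615 m/d
K = v · n / i = 4.615 × 0.04 / 0.0097 = 19.0 m/d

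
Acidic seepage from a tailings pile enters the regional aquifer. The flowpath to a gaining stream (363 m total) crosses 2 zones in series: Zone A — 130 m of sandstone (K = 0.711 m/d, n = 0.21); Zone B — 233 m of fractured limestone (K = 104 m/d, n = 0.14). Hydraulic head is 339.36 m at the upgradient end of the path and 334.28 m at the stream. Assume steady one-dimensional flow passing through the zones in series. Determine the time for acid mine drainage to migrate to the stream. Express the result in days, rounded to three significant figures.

Total head drop ΔH = 339.36 − 334.28 = 5.08 m
Steady 1-D flow in series ⇒ the Darcy flux q is identical in every zone and the zone head losses add (resistances L/K in series).
Σ(L/K) = 130/0.711 + 233/104 = 182.8 + 2.240 = 185.1 d
q = ΔH / Σ(L/K) = 5.08 / 185.1 = 0.02745 m/d (same in every zone)
Zone A: v = q/n = 0.02745/0.21 = 0.1307 m/d → t_A = 130/0.1307 = 994.6 d
Zone B: v = q/n = 0.02745/0.14 = 0.1961 m/d → t_B = 233/0.1961 = 1188 d
Total t = 994.6 + 1188 = 2183 d

2180 days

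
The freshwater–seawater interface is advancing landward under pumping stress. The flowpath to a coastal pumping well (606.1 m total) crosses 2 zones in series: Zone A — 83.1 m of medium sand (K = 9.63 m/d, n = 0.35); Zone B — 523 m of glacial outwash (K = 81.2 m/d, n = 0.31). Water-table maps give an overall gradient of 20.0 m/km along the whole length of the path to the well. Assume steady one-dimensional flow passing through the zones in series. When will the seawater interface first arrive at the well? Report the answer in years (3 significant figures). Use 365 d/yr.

Continuity: the same q passes through each zone, so ΔH = q·Σ(L_j/K_j) — the zones act as resistances in series.
Σ(L/K) = 83.1/9.63 + 523/81.2 = 8.629 + 6.441 = 15.07 d
K_eq = L_total / Σ(L/K) = 606.1 / 15.07 = 40.22 m/d
q = K_eq · i = 40.22 × 0.020 = 0.8044 m/d (same in every zone)
Zone A: v = q/n = 0.8044/0.35 = 2.298 m/d → t_A = 83.1/2.298 = 36.16 d
Zone B: v = q/n = 0.8044/0.31 = 2.595 m/d → t_B = 523/2.595 = 201.6 d
Total t = 36.16 + 201.6 = 237.7 d
   = 237.7 / 365 = 0.651 yr

0.651 years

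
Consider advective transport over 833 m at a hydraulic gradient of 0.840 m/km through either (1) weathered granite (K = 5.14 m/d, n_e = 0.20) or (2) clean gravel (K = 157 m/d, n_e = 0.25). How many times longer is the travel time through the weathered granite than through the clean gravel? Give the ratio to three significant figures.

Unit 1 (weathered granite): v = 5.14×8.4e-4/0.20 = 0.02159 m/d, t = 833/0.02159 = 38590 d
Unit 2 (clean gravel): v = 157×8.4e-4/0.25 = 0.5275 m/d, t = 833/0.5275 = 1579 d
t(weathered granite) / t(clean gravel) = 38590/1579 = 24.4

24.4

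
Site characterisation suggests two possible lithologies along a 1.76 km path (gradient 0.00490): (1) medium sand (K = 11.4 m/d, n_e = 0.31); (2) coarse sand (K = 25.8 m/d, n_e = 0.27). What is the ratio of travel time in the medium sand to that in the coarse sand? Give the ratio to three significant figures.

2.60

Unit 1 (medium sand): v = 11.4×0.0049/0.31 = 0.1802 m/d, t = 1760/0.1802 = 9767 d
Unit 2 (coarse sand): v = 25.8×0.0049/0.27 = 0.4682 m/d, t = 1760/0.4682 = 3759 d
t(medium sand) / t(coarse sand) = 9767/3759 = 2.60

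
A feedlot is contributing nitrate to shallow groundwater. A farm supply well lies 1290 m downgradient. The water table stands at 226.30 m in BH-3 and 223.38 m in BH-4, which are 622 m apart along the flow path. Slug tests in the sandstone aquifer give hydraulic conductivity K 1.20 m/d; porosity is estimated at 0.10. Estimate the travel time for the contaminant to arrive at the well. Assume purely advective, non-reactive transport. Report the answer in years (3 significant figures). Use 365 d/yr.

Hydraulic gradient i = (226.30 − 223.38) / 622 = 2.92 / 622 = 0.004695
Specific discharge q = 1.20 × 0.004695 = 0.005633 m/d
Average linear velocity = 0.005633 / 0.10 = 0.05633 m/d
t = L / v = 1290 / 0.05633 = 22900 d
   = 22900 / 365 = 62.7 yr

62.7 years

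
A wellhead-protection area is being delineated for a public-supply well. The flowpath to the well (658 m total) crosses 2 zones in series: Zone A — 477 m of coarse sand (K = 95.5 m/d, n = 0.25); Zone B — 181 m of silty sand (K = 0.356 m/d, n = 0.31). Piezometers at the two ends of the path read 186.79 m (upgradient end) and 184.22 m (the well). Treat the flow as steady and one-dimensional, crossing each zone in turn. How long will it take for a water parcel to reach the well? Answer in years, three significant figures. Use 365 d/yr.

Total head drop ΔH = 186.79 − 184.22 = 2.57 m
Continuity: the same q passes through each zone, so ΔH = q·Σ(L_j/K_j) — the zones act as resistances in series.
Σ(L/K) = 477/95.5 + 181/0.356 = 4.995 + 508.4 = 513.4 d
q = ΔH / Σ(L/K) = 2.57 / 513.4 = 0.005006 m/d (same in every zone)
Zone A: v = q/n = 0.005006/0.25 = 0.02002 m/d → t_A = 477/0.02002 = 23820 d
Zone B: v = q/n = 0.005006/0.31 = 0.01615 m/d → t_B = 181/0.01615 = 11210 d
Total t = 23820 + 11210 = 35030 d
   = 35030 / 365 = 96.0 yr

96.0 years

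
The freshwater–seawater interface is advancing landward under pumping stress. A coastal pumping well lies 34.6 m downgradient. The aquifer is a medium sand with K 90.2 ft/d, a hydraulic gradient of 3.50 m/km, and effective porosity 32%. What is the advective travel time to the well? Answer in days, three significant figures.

115 days

K = 90.2 ft/d × 0.3048 = 27.49 m/d
Darcy flux q = K·i = 27.49 × 0.0035 = 0.09623 m/d
v = Ki/n = 27.49·0.0035/0.32 = 0.3007 m/d
t = L / v = 34.6 / 0.3007 = 115.1 d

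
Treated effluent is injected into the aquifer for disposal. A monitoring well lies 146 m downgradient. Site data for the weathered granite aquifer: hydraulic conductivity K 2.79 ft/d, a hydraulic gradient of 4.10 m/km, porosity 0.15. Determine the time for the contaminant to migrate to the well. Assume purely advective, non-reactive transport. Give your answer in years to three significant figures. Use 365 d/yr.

K = 2.79 ft/d × 0.3048 = 0.8504 m/d
Specific discharge q = 0.8504 × 0.0041 = 0.003487 m/d
v = Ki/n = 0.8504·0.0041/0.15 = 0.02324 m/d
t = L / v = 146 / 0.02324 = 6281 d
   = 6281 / 365 = 17.2 yr

17.2 years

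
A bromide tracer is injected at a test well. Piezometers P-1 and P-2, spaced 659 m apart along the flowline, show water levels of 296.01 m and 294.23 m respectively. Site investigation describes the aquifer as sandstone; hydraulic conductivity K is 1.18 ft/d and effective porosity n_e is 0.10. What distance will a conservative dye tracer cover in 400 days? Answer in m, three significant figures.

Hydraulic gradient i = (296.01 − 294.23) / 659 = 1.78 / 659 = 0.002701
K = 1.18 ft/d × 0.3048 = 0.3597 m/d
Specific discharge q = 0.3597 × 0.002701 = 9.715e-4 m/d
Seepage velocity v = q / n = 9.715e-4 / 0.10 = 0.009715 m/d
L = v × T = 0.009715 × 400 = 3.886 m

3.89 m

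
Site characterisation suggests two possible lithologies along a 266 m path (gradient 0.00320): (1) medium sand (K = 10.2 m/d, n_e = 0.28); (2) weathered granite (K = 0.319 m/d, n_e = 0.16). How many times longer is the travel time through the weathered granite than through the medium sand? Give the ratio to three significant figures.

Unit 1 (medium sand): v = 10.2×0.0032/0.28 = 0.1166 m/d, t = 266/0.1166 = 2282 d
Unit 2 (weathered granite): v = 0.319×0.0032/0.16 = 0.006380 m/d, t = 266/0.006380 = 41690 d
t(weathered granite) / t(medium sand) = 41690/2282 = 18.3

18.3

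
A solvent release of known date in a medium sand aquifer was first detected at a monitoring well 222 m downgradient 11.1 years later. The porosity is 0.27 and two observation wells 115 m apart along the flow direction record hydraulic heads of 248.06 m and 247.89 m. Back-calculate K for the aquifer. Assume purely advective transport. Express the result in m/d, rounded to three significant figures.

10.0 m/d

Hydraulic gradient i = (248.06 − 247.89) / 115 = 0.17 / 115 = 0.001478
t = 11.1 years = 4052 d
v = L / t = 222 / 4052 = 0.05479 m/d
K = v · n / i = 0.05479 × 0.27 / 0.001478 = 10.0 m/d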